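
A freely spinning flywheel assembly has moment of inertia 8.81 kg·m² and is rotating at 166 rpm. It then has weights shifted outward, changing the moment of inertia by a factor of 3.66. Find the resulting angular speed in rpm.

ω₂ ≈ 45.4 rpm

No external torque acts about the spin axis, so angular momentum is conserved.
I₂ = 3.66 × 8.81 = 32.24 kg·m².
ω₂ = I₁ω₁ / I₂ = (8.810)(166 rpm) / (32.24) = 45.36 rpm.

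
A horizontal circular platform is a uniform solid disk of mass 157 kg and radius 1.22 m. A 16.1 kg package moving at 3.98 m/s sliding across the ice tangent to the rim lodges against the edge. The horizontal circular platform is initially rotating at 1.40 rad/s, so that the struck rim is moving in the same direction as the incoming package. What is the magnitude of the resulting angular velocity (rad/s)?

|ω_f| ≈ 1.72 rad/s

The axle reaction passes through the central axle and exerts no torque about it; angular momentum about the central axle is conserved through the impact.
I_p = ½(157)(1.22)² = 116.8 kg·m². Taking the sense of the package's angular momentum as positive, L_{package} = m v R = (16.1)(3.98)(1.22) = 78.18 kg·m²/s.
L_i = +I_p ω_p + m v R = +(116.8)(1.40) + 78.18 = 241.8 kg·m²/s.
After sticking, I_f = I_p + m R² = 116.8 + (16.1)(1.22)² = 140.8 kg·m².
ω_f = L_i / I_f = 241.8 / 140.8 = 1.717 rad/s.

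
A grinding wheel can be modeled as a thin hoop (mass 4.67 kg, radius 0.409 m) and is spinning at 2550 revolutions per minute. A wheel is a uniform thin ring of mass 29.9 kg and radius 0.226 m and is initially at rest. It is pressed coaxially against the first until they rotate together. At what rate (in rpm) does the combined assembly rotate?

|ω_f| ≈ 863 rpm

No external torque acts about the common axis, so total angular momentum is conserved.
Moments of inertia: I_A = (4.67)(0.409)² = 0.7812 kg·m²; I_B = (29.9)(0.226)² = 1.527 kg·m².
Taking A's sense as positive: L = (0.7812)(2550) = 1992 kg·m²·rpm.
Combined I = 0.7812 + 1.527 = 2.308 kg·m².
ω_f = L / I = 1992 / 2.308 = 863.0 rpm.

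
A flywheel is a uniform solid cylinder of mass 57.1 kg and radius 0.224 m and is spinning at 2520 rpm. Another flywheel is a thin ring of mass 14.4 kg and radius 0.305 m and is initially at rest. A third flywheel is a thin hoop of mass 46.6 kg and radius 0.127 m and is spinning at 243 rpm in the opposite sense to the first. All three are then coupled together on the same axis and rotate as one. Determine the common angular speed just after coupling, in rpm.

No external torque acts about the common axis, so total angular momentum is conserved.
Moments of inertia: I_A = ½(57.1)(0.224)² = 1.433 kg·m²; I_B = (14.4)(0.305)² = 1.340 kg·m²; I_C = (46.6)(0.127)² = 0.7516 kg·m².
Taking A's sense as positive: L = (1.433)(2520) − (0.7516)(243) = 3427 kg·m²·rpm.
Combined I = 1.433 + 1.340 + 0.7516 = 3.524 kg·m².
ω_f = L / I = 3427 / 3.524 = 972.6 rpm.

|ω_f| ≈ 973 rpm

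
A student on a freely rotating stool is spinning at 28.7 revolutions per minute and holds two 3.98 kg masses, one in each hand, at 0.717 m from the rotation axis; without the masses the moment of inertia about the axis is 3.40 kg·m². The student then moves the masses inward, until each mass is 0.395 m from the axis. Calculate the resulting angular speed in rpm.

ω₂ ≈ 46.3 rpm

Angular momentum about the spin axis is conserved since the torque about it is zero.
I₁ = 3.40 + 2(3.98)(0.717)² = 7.492 kg·m²; I₂ = 3.40 + 2(3.98)(0.395)² = 4.642 kg·m².
ω₂ = I₁ω₁ / I₂ = (7.492)(28.7 rpm) / (4.642) = 46.32 rpm.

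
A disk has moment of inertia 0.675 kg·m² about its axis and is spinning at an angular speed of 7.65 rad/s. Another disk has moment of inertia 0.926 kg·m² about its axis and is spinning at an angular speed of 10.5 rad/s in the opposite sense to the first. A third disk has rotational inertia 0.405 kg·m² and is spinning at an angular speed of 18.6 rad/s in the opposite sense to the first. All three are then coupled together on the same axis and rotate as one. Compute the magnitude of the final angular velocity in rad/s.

|ω_f| ≈ 6.03 rad/s

No external torque acts about the common axis, so total angular momentum is conserved.
Taking A's sense as positive: L = (0.6750)(7.65) − (0.9260)(10.5) − (0.4050)(18.6) = -12.09 kg·m²·rad/s.
Combined I = 0.6750 + 0.9260 + 0.4050 = 2.006 kg·m².
ω_f = L / I = -12.09 / 2.006 = -6.028 rad/s.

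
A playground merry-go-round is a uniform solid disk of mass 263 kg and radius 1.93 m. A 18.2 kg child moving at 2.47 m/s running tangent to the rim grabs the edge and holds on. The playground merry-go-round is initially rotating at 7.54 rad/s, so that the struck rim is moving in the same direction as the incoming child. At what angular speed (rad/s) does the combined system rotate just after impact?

|ω_f| ≈ 6.78 rad/s

About the axle the impulsive forces during the collision are internal, so angular momentum about that axis is conserved.
I_p = ½(263)(1.93)² = 489.8 kg·m². Taking the sense of the child's angular momentum as positive, L_{child} = m v R = (18.2)(2.47)(1.93) = 86.76 kg·m²/s.
L_i = +I_p ω_p + m v R = +(489.8)(7.54) + 86.76 = 3780 kg·m²/s.
After sticking, I_f = I_p + m R² = 489.8 + (18.2)(1.93)² = 557.6 kg·m².
ω_f = L_i / I_f = 3780 / 557.6 = 6.779 rad/s.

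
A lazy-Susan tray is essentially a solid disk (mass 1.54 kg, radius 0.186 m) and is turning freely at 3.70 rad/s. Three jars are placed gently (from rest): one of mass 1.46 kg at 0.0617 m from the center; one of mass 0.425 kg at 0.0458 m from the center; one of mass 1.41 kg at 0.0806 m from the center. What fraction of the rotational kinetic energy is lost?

No external torque acts about the center; L_before = L_after.
I_p = ½(1.54)(0.186)² = 0.02664 kg·m².
Added inertia Σmr² = (1.46)(0.0617)² + (0.425)(0.0458)² + (1.41)(0.0806)² = 0.01561 kg·m²; I_f = 0.02664 + 0.01561 = 0.04225 kg·m².
ω_f = I_p ω_i / I_f = (0.02664)(3.70) / 0.04225 = 2.333 rad/s.
KE_i = ½(0.02664)(3.700 rad/s)² = 0.1823 J; KE_f = ½(0.04225)(2.333)² = 0.1150 J.
Fraction lost = 0.3695.

fraction ≈ 0.369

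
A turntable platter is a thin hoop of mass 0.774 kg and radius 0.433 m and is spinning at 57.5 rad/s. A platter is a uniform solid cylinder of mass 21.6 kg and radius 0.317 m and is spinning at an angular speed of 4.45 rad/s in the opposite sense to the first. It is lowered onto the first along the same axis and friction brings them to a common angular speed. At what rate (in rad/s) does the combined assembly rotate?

No external torque acts about the common axis, so total angular momentum is conserved.
Moments of inertia: I_A = (0.774)(0.433)² = 0.1451 kg·m²; I_B = ½(21.6)(0.317)² = 1.085 kg·m².
Taking A's sense as positive: L = (0.1451)(57.5) − (1.085)(4.45) = 3.515 kg·m²·rad/s.
Combined I = 0.1451 + 1.085 = 1.230 kg·m².
ω_f = L / I = 3.515 / 1.230 = 2.857 rad/s.

|ω_f| ≈ 2.86 rad/s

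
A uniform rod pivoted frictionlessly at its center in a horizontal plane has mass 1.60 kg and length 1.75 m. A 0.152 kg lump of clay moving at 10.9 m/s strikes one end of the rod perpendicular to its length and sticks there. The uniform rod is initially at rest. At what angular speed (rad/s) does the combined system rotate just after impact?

About the pivot the impulsive forces during the collision are internal, so angular momentum about that axis is conserved.
I_p = (1/12)(1.60)(1.75)² = 0.4083 kg·m². Taking the sense of the lump of clay's angular momentum as positive, L_{lump} = m v R = (0.152)(10.9)(1.75/2) = 1.450 kg·m²/s.
L_i = 0 + 1.450 = 1.450 kg·m²/s.
After sticking, I_f = I_p + m R² = 0.4083 + (0.152)(1.75/2)² = 0.5247 kg·m².
ω_f = L_i / I_f = 1.450 / 0.5247 = 2.763 rad/s.

|ω_f| ≈ 2.76 rad/s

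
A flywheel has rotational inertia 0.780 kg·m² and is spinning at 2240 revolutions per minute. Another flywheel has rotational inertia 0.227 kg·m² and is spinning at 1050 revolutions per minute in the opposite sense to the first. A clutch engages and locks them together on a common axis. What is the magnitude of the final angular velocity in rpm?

|ω_f| ≈ 1500 rpm

The coupling torques are internal; angular momentum about the shared axis is conserved.
Taking A's sense as positive: L = (0.7800)(2240) − (0.2270)(1050) = 1509 kg·m²·rpm.
Combined I = 0.7800 + 0.2270 = 1.007 kg·m².
ω_f = L / I = 1509 / 1.007 = 1498 rpm.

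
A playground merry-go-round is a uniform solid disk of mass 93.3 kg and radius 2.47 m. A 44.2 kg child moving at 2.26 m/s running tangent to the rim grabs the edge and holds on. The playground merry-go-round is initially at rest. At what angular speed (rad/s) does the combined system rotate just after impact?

About the axle the impulsive forces during the collision are internal, so angular momentum about that axis is conserved.
I_p = ½(93.3)(2.47)² = 284.6 kg·m². Taking the sense of the child's angular momentum as positive, L_{child} = m v R = (44.2)(2.26)(2.47) = 246.7 kg·m²/s.
L_i = 0 + 246.7 = 246.7 kg·m²/s.
After sticking, I_f = I_p + m R² = 284.6 + (44.2)(2.47)² = 554.3 kg·m².
ω_f = L_i / I_f = 246.7 / 554.3 = 0.4452 rad/s.

|ω_f| ≈ 0.445 rad/s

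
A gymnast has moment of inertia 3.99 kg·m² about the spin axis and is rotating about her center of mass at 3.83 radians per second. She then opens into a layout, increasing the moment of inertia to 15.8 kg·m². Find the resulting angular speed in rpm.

No external torque acts about the spin axis, so angular momentum is conserved.
ω₂ = I₁ω₁ / I₂ = (3.990)(3.83 rad/s) / (15.80) = 0.9672 rad/s = 9.236 rpm.

ω₂ ≈ 9.24 rpm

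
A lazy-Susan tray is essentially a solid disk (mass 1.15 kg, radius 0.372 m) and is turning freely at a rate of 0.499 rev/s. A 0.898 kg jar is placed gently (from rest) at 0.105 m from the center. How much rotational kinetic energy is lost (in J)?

The added mass arrives with no angular momentum about the center, and any external torque about the center is negligible, so the system's angular momentum is conserved.
I_p = ½(1.15)(0.372)² = 0.07957 kg·m².
Added inertia Σmr² = (0.898)(0.105)² = 0.009900 kg·m²; I_f = 0.07957 + 0.009900 = 0.08947 kg·m².
ω_f = I_p ω_i / I_f = (0.07957)(0.499) / 0.08947 = 0.4438 rev/s.
KE_i = ½(0.07957)(3.135 rad/s)² = 0.3911 J; KE_f = ½(0.08947)(2.788)² = 0.3478 J.

energy lost ≈ 0.0433 J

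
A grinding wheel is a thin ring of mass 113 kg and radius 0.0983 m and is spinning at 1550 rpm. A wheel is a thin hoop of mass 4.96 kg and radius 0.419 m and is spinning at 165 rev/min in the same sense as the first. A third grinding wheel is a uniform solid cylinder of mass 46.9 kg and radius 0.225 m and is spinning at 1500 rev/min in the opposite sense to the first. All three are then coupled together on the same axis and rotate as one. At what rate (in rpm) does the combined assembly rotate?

The coupling torques are internal; angular momentum about the shared axis is conserved.
Moments of inertia: I_A = (113)(0.0983)² = 1.092 kg·m²; I_B = (4.96)(0.419)² = 0.8708 kg·m²; I_C = ½(46.9)(0.225)² = 1.187 kg·m².
Taking A's sense as positive: L = (1.092)(1550) + (0.8708)(165) − (1.187)(1500) = 55.40 kg·m²·rpm.
Combined I = 1.092 + 0.8708 + 1.187 = 3.150 kg·m².
ω_f = L / I = 55.40 / 3.150 = 17.59 rpm.

|ω_f| ≈ 17.6 rpm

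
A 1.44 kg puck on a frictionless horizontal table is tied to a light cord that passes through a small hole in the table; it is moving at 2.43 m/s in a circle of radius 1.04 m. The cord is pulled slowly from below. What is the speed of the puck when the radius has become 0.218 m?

v₂ ≈ 11.6 m/s

The only horizontal force on the mass is along the cord (radial), so it exerts no torque about the hole and angular momentum m v r is conserved.
v₂ = v₁ r₁ / r₂ = (2.43)(1.04) / (0.218) = 11.59 m/s.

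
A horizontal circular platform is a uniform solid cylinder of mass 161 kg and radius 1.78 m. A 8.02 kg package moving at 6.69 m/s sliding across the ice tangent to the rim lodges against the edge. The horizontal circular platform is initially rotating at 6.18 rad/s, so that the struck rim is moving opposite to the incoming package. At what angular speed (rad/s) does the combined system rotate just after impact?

|ω_f| ≈ 5.28 rad/s

About the central axle the impulsive forces during the collision are internal, so angular momentum about that axis is conserved.
I_p = ½(161)(1.78)² = 255.1 kg·m². Taking the sense of the package's angular momentum as positive, L_{package} = m v R = (8.02)(6.69)(1.78) = 95.50 kg·m²/s.
L_i = −I_p ω_p + m v R = −(255.1)(6.18) + 95.50 = -1481 kg·m²/s.
After sticking, I_f = I_p + m R² = 255.1 + (8.02)(1.78)² = 280.5 kg·m².
ω_f = L_i / I_f = -1481 / 280.5 = -5.280 rad/s.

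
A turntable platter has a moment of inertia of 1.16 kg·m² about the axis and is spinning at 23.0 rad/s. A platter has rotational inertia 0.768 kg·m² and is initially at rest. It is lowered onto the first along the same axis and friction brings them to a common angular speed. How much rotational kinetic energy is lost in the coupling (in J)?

The coupling torques are internal; angular momentum about the shared axis is conserved.
Taking A's sense as positive: L = (1.160)(23.0) = 26.68 kg·m²·rad/s.
Combined I = 1.160 + 0.7680 = 1.928 kg·m².
ω_f = L / I = 26.68 / 1.928 = 13.84 rad/s.
KE_i = ½ΣIω² = 306.8 J; KE_f = ½(1.928)(13.84)² = 184.6 J.

ΔKE lost ≈ 122 J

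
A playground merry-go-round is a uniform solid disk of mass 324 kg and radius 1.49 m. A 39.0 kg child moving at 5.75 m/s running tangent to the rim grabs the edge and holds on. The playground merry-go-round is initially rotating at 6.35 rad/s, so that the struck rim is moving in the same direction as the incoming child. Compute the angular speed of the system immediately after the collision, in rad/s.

|ω_f| ≈ 5.87 rad/s

The axle reaction passes through the axle and exerts no torque about it; angular momentum about the axle is conserved through the impact.
I_p = ½(324)(1.49)² = 359.7 kg·m². Taking the sense of the child's angular momentum as positive, L_{child} = m v R = (39.0)(5.75)(1.49) = 334.1 kg·m²/s.
L_i = +I_p ω_p + m v R = +(359.7)(6.35) + 334.1 = 2618 kg·m²/s.
After sticking, I_f = I_p + m R² = 359.7 + (39.0)(1.49)² = 446.2 kg·m².
ω_f = L_i / I_f = 2618 / 446.2 = 5.867 rad/s.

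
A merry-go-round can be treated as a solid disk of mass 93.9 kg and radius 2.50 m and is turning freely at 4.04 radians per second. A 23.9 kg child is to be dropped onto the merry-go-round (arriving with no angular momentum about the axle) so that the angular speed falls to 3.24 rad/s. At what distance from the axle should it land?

No external torque acts about the axle; L_before = L_after.
I_p = ½(93.9)(2.50)² = 293.4 kg·m².
I_p ω_i = (I_p + m r²) ω_f ⇒ m r² = I_p(ω_i/ω_f − 1) = 293.4(4.04/3.24 − 1) = 72.45 kg·m².
r = √(72.45/23.9) = 1.741 m.

r ≈ 1.74 m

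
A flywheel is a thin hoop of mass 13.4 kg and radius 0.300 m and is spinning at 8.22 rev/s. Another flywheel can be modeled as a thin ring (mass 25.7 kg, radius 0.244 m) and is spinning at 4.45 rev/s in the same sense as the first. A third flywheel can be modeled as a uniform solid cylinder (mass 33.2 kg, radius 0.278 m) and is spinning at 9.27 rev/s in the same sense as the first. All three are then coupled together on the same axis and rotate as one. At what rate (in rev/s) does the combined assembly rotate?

No external torque acts about the common axis, so total angular momentum is conserved.
Moments of inertia: I_A = (13.4)(0.300)² = 1.206 kg·m²; I_B = (25.7)(0.244)² = 1.530 kg·m²; I_C = ½(33.2)(0.278)² = 1.283 kg·m².
Taking A's sense as positive: L = (1.206)(8.22) + (1.530)(4.45) + (1.283)(9.27) = 28.61 kg·m²·rev/s.
Combined I = 1.206 + 1.530 + 1.283 = 4.019 kg·m².
ω_f = L / I = 28.61 / 4.019 = 7.120 rev/s.

|ω_f| ≈ 7.12 rev/s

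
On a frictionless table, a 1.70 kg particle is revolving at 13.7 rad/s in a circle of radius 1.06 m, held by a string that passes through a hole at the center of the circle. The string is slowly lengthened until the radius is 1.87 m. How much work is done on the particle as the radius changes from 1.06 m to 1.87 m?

The constraining force is radial, so m r² ω about the center is conserved.
ω₂ = ω₁ (r₁/r₂)² = (13.7)(1.06/1.87)² = 4.402 rad/s.
W = ΔKE = ½m(v₂² − v₁²) = -121.7 J.

W ≈ -122 J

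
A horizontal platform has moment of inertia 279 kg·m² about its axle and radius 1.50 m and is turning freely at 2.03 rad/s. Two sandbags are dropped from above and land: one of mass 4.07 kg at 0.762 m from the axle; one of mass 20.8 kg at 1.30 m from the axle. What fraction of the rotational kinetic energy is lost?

fraction ≈ 0.119

No external torque acts about the axle; L_before = L_after.
Added inertia Σmr² = (4.07)(0.762)² + (20.8)(1.30)² = 37.52 kg·m²; I_f = 279.0 + 37.52 = 316.5 kg·m².
ω_f = I_p ω_i / I_f = (279.0)(2.03) / 316.5 = 1.789 rad/s.
KE_i = ½(279.0)(2.030 rad/s)² = 574.9 J; KE_f = ½(316.5)(1.789)² = 506.7 J.
Fraction lost = 0.1185.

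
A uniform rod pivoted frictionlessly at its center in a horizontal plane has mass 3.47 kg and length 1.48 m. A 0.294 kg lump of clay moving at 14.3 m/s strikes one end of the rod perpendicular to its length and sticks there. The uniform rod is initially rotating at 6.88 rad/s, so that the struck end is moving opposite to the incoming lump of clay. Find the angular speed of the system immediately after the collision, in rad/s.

|ω_f| ≈ 1.57 rad/s

The axle reaction passes through the pivot and exerts no torque about it; angular momentum about the pivot is conserved through the impact.
I_p = (1/12)(3.47)(1.48)² = 0.6334 kg·m². Taking the sense of the lump of clay's angular momentum as positive, L_{lump} = m v R = (0.294)(14.3)(1.48/2) = 3.111 kg·m²/s.
L_i = −I_p ω_p + m v R = −(0.6334)(6.88) + 3.111 = -1.247 kg·m²/s.
After sticking, I_f = I_p + m R² = 0.6334 + (0.294)(1.48/2)² = 0.7944 kg·m².
ω_f = L_i / I_f = -1.247 / 0.7944 = -1.569 rad/s.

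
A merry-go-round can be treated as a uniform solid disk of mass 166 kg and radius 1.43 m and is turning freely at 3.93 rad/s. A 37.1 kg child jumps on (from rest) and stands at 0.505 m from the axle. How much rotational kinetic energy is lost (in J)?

energy lost ≈ 69.2 J

No external torque acts about the axle; L_before = L_after.
I_p = ½(166)(1.43)² = 169.7 kg·m².
Added inertia Σmr² = (37.1)(0.505)² = 9.461 kg·m²; I_f = 169.7 + 9.461 = 179.2 kg·m².
ω_f = I_p ω_i / I_f = (169.7)(3.93) / 179.2 = 3.722 rad/s.
KE_i = ½(169.7)(3.930 rad/s)² = 1311 J; KE_f = ½(179.2)(3.722)² = 1241 J.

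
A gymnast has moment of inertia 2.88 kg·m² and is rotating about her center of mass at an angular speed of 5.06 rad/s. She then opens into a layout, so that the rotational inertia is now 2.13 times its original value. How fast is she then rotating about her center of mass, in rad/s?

With no external torque about the axis, L is conserved: I₁ω₁ = I₂ω₂.
I₂ = 2.13 × 2.88 = 6.134 kg·m².
ω₂ = I₁ω₁ / I₂ = (2.880)(5.06 rad/s) / (6.134) = 2.376 rad/s.

ω₂ ≈ 2.38 rad/s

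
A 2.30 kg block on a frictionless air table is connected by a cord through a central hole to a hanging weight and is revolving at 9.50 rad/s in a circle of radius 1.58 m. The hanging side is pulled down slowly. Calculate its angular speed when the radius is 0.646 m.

ω₂ ≈ 56.8 rad/s

The constraining force is radial, so m r² ω about the center is conserved.
ω₂ = ω₁ (r₁/r₂)² = (9.50)(1.58/0.646)² = 56.83 rad/s.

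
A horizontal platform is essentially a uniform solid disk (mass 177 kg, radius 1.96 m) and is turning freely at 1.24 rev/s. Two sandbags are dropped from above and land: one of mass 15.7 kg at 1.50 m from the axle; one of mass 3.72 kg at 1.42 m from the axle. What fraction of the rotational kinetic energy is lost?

fraction ≈ 0.112

The added mass arrives with no angular momentum about the axle, and any external torque about the axle is negligible, so the system's angular momentum is conserved.
I_p = ½(177)(1.96)² = 340.0 kg·m².
Added inertia Σmr² = (15.7)(1.50)² + (3.72)(1.42)² = 42.83 kg·m²; I_f = 340.0 + 42.83 = 382.8 kg·m².
ω_f = I_p ω_i / I_f = (340.0)(1.24) / 382.8 = 1.101 rev/s.
KE_i = ½(340.0)(7.791 rad/s)² = 10320 J; KE_f = ½(382.8)(6.920)² = 9164 J.
Fraction lost = 0.1119.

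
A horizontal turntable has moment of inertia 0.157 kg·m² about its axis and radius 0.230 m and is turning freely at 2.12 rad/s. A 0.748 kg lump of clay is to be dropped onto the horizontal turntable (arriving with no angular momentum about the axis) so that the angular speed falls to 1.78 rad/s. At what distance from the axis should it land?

r ≈ 0.200 m

The added mass arrives with no angular momentum about the axis, and any external torque about the axis is negligible, so the system's angular momentum is conserved.
I_p ω_i = (I_p + m r²) ω_f ⇒ m r² = I_p(ω_i/ω_f − 1) = 0.1570(2.12/1.78 − 1) = 0.02999 kg·m².
r = √(0.02999/0.748) = 0.2002 m.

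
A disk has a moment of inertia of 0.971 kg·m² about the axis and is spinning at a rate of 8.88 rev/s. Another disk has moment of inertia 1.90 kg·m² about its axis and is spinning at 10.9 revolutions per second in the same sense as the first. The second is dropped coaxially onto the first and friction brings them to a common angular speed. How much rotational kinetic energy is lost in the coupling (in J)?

No external torque acts about the common axis, so total angular momentum is conserved.
Taking A's sense as positive: L = (0.9710)(8.88) + (1.900)(10.9) = 29.33 kg·m²·rev/s.
Combined I = 0.9710 + 1.900 = 2.871 kg·m².
ω_f = L / I = 29.33 / 2.871 = 10.22 rev/s.
KE_i = ½ΣIω² = 5967 J; KE_f = ½(2.871)(64.19)² = 5916 J.

ΔKE lost ≈ 51.8 J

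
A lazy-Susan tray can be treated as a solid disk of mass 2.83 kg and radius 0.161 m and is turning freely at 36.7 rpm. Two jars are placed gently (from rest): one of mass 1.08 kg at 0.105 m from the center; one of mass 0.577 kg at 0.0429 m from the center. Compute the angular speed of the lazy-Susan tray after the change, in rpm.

ω_f ≈ 27.1 rpm

No external torque acts about the center; L_before = L_after.
I_p = ½(2.83)(0.161)² = 0.03668 kg·m².
Added inertia Σmr² = (1.08)(0.105)² + (0.577)(0.0429)² = 0.01297 kg·m²; I_f = 0.03668 + 0.01297 = 0.04965 kg·m².
ω_f = I_p ω_i / I_f = (0.03668)(36.7) / 0.04965 = 27.11 rpm.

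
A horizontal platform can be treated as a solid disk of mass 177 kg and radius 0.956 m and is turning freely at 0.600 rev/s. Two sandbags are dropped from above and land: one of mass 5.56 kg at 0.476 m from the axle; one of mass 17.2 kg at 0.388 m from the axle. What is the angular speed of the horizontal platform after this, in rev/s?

ω_f ≈ 0.573 rev/s

The added mass arrives with no angular momentum about the axle, and any external torque about the axle is negligible, so the system's angular momentum is conserved.
I_p = ½(177)(0.956)² = 80.88 kg·m².
Added inertia Σmr² = (5.56)(0.476)² + (17.2)(0.388)² = 3.849 kg·m²; I_f = 80.88 + 3.849 = 84.73 kg·m².
ω_f = I_p ω_i / I_f = (80.88)(0.600) / 84.73 = 0.5727 rev/s.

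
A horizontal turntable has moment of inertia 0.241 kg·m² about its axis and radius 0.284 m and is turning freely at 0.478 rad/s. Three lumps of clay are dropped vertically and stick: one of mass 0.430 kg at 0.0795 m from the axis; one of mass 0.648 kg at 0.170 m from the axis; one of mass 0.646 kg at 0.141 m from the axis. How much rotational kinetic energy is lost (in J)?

No external torque acts about the axis; L_before = L_after.
Added inertia Σmr² = (0.430)(0.0795)² + (0.648)(0.170)² + (0.646)(0.141)² = 0.03429 kg·m²; I_f = 0.2410 + 0.03429 = 0.2753 kg·m².
ω_f = I_p ω_i / I_f = (0.2410)(0.478) / 0.2753 = 0.4185 rad/s.
KE_i = ½(0.2410)(0.4780 rad/s)² = 0.02753 J; KE_f = ½(0.2753)(0.4185)² = 0.02410 J.

energy lost ≈ 0.00343 J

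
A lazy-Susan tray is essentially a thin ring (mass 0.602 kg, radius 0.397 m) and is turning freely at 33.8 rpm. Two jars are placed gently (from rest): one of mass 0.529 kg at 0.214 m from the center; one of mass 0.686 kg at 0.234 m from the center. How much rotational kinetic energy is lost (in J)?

The added mass arrives with no angular momentum about the center, and any external torque about the center is negligible, so the system's angular momentum is conserved.
I_p = (0.602)(0.397)² = 0.09488 kg·m².
Added inertia Σmr² = (0.529)(0.214)² + (0.686)(0.234)² = 0.06179 kg·m²; I_f = 0.09488 + 0.06179 = 0.1567 kg·m².
ω_f = I_p ω_i / I_f = (0.09488)(33.8) / 0.1567 = 20.47 rpm.
KE_i = ½(0.09488)(3.540 rad/s)² = 0.5943 J; KE_f = ½(0.1567)(2.144)² = 0.3599 J.

energy lost ≈ 0.234 J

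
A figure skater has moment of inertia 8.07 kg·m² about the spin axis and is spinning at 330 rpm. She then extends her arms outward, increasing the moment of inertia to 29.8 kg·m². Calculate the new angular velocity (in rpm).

ω₂ ≈ 89.4 rpm

No external torque acts about the spin axis, so angular momentum is conserved.
ω₂ = I₁ω₁ / I₂ = (8.070)(330 rpm) / (29.80) = 89.37 rpm.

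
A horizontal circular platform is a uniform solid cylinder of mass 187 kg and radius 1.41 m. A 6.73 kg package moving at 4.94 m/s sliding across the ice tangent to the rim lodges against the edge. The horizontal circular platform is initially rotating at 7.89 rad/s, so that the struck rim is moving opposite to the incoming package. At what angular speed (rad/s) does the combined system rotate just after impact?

The axle reaction passes through the central axle and exerts no torque about it; angular momentum about the central axle is conserved through the impact.
I_p = ½(187)(1.41)² = 185.9 kg·m². Taking the sense of the package's angular momentum as positive, L_{package} = m v R = (6.73)(4.94)(1.41) = 46.88 kg·m²/s.
L_i = −I_p ω_p + m v R = −(185.9)(7.89) + 46.88 = -1420 kg·m²/s.
After sticking, I_f = I_p + m R² = 185.9 + (6.73)(1.41)² = 199.3 kg·m².
ω_f = L_i / I_f = -1420 / 199.3 = -7.125 rad/s.

|ω_f| ≈ 7.12 rad/s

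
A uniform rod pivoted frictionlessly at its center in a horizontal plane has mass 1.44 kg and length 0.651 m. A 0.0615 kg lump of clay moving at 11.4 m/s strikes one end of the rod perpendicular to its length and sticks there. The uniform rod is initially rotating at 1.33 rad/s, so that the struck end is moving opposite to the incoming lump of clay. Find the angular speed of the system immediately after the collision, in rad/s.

About the pivot the impulsive forces during the collision are internal, so angular momentum about that axis is conserved.
I_p = (1/12)(1.44)(0.651)² = 0.05086 kg·m². Taking the sense of the lump of clay's angular momentum as positive, L_{lump} = m v R = (0.0615)(11.4)(0.651/2) = 0.2282 kg·m²/s.
L_i = −I_p ω_p + m v R = −(0.05086)(1.33) + 0.2282 = 0.1606 kg·m²/s.
After sticking, I_f = I_p + m R² = 0.05086 + (0.0615)(0.651/2)² = 0.05737 kg·m².
ω_f = L_i / I_f = 0.1606 / 0.05737 = 2.799 rad/s.

|ω_f| ≈ 2.80 rad/s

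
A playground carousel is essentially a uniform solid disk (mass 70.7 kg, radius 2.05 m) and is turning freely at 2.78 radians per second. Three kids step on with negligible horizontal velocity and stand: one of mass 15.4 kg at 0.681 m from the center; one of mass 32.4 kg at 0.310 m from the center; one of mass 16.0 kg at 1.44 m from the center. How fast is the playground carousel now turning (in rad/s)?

ω_f ≈ 2.15 rad/s

The added mass arrives with no angular momentum about the center, and any external torque about the center is negligible, so the system's angular momentum is conserved.
I_p = ½(70.7)(2.05)² = 148.6 kg·m².
Added inertia Σmr² = (15.4)(0.681)² + (32.4)(0.310)² + (16.0)(1.44)² = 43.43 kg·m²; I_f = 148.6 + 43.43 = 192.0 kg·m².
ω_f = I_p ω_i / I_f = (148.6)(2.78) / 192.0 = 2.151 rad/s.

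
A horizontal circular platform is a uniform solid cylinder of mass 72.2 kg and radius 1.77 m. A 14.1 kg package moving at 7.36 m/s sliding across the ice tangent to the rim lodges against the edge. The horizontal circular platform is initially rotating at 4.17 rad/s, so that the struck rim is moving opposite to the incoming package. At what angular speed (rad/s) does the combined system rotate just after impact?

The axle reaction passes through the central axle and exerts no torque about it; angular momentum about the central axle is conserved through the impact.
I_p = ½(72.2)(1.77)² = 113.1 kg·m². Taking the sense of the package's angular momentum as positive, L_{package} = m v R = (14.1)(7.36)(1.77) = 183.7 kg·m²/s.
L_i = −I_p ω_p + m v R = −(113.1)(4.17) + 183.7 = -287.9 kg·m²/s.
After sticking, I_f = I_p + m R² = 113.1 + (14.1)(1.77)² = 157.3 kg·m².
ω_f = L_i / I_f = -287.9 / 157.3 = -1.831 rad/s.

|ω_f| ≈ 1.83 rad/s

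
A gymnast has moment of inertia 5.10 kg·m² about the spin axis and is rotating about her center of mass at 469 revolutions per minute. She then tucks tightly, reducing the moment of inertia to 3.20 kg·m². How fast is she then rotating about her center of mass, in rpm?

Angular momentum about the spin axis is conserved since the torque about it is zero.
ω₂ = I₁ω₁ / I₂ = (5.100)(469 rpm) / (3.200) = 747.5 rpm.

ω₂ ≈ 747 rpm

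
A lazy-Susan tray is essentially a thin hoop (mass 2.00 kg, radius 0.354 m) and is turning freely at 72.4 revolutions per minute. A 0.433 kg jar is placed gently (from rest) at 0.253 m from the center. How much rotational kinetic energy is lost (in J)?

The added mass arrives with no angular momentum about the center, and any external torque about the center is negligible, so the system's angular momentum is conserved.
I_p = (2.00)(0.354)² = 0.2506 kg·m².
Added inertia Σmr² = (0.433)(0.253)² = 0.02772 kg·m²; I_f = 0.2506 + 0.02772 = 0.2783 kg·m².
ω_f = I_p ω_i / I_f = (0.2506)(72.4) / 0.2783 = 65.19 rpm.
KE_i = ½(0.2506)(7.582 rad/s)² = 7.203 J; KE_f = ½(0.2783)(6.827)² = 6.486 J.

energy lost ≈ 0.717 J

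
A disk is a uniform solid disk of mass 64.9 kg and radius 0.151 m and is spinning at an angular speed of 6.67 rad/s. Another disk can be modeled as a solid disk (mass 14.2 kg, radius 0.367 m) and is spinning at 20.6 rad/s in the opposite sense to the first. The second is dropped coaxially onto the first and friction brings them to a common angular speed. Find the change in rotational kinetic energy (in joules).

The coupling torques are internal; angular momentum about the shared axis is conserved.
Moments of inertia: I_A = ½(64.9)(0.151)² = 0.7399 kg·m²; I_B = ½(14.2)(0.367)² = 0.9563 kg·m².
Taking A's sense as positive: L = (0.7399)(6.67) − (0.9563)(20.6) = -14.76 kg·m²·rad/s.
Combined I = 0.7399 + 0.9563 = 1.696 kg·m².
ω_f = L / I = -14.76 / 1.696 = -8.705 rad/s.
KE_i = ½ΣIω² = 219.4 J; KE_f = ½(1.696)(8.705)² = 64.26 J.

ΔKE ≈ -155 J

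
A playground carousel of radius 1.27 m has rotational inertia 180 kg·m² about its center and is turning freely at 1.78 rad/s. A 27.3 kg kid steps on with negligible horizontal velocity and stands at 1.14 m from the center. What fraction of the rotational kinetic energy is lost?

The added mass arrives with no angular momentum about the center, and any external torque about the center is negligible, so the system's angular momentum is conserved.
Added inertia Σmr² = (27.3)(1.14)² = 35.48 kg·m²; I_f = 180.0 + 35.48 = 215.5 kg·m².
ω_f = I_p ω_i / I_f = (180.0)(1.78) / 215.5 = 1.487 rad/s.
KE_i = ½(180.0)(1.780 rad/s)² = 285.2 J; KE_f = ½(215.5)(1.487)² = 238.2 J.
Fraction lost = 0.1647.

fraction ≈ 0.165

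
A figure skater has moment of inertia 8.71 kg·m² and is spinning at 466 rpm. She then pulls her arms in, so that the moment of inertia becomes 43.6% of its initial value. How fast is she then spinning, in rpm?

ω₂ ≈ 1070 rpm

With no external torque about the axis, L is conserved: I₁ω₁ = I₂ω₂.
I₂ = 0.436 × 8.71 = 3.798 kg·m².
ω₂ = I₁ω₁ / I₂ = (8.710)(466 rpm) / (3.798) = 1069 rpm.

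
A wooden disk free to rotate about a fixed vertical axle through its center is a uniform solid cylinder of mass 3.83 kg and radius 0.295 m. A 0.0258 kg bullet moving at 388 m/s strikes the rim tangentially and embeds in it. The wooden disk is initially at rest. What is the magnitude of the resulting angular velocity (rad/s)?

The axle reaction passes through the axle and exerts no torque about it; angular momentum about the axle is conserved through the impact.
I_p = ½(3.83)(0.295)² = 0.1667 kg·m². Taking the sense of the bullet's angular momentum as positive, L_{bullet} = m v R = (0.0258)(388)(0.295) = 2.953 kg·m²/s.
L_i = 0 + 2.953 = 2.953 kg·m²/s.
After sticking, I_f = I_p + m R² = 0.1667 + (0.0258)(0.295)² = 0.1689 kg·m².
ω_f = L_i / I_f = 2.953 / 0.1689 = 17.48 rad/s.

|ω_f| ≈ 17.5 rad/s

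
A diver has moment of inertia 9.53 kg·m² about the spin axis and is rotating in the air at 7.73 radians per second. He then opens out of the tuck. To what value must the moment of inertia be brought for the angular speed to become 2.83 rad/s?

With no external torque about the axis, L is conserved: I₁ω₁ = I₂ω₂.
I₂ = I₁ω₁ / ω₂ = (9.53)(7.73) / (2.83) = 26.03 kg·m².

I₂ ≈ 26.0 kg·m²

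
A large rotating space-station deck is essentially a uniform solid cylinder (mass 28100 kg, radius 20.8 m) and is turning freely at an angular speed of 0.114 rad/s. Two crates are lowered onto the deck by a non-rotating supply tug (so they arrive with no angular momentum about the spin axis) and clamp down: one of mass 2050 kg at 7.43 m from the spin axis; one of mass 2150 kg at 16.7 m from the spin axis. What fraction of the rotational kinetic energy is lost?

No external torque acts about the spin axis; L_before = L_after.
I_p = ½(28100)(20.8)² = 6.079e+06 kg·m².
Added inertia Σmr² = (2050)(7.43)² + (2150)(16.7)² = 7.128e+05 kg·m²; I_f = 6.079e+06 + 7.128e+05 = 6.791e+06 kg·m².
ω_f = I_p ω_i / I_f = (6.079e+06)(0.114) / 6.791e+06 = 0.1020 rad/s.
KE_i = ½(6.079e+06)(0.1140 rad/s)² = 39500 J; KE_f = ½(6.791e+06)(0.1020)² = 35350 J.
Fraction lost = 0.1050.

fraction ≈ 0.105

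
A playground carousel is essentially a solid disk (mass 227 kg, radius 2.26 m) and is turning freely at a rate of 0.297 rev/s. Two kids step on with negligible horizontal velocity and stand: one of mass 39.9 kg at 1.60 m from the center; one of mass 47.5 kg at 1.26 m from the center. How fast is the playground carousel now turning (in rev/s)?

ω_f ≈ 0.227 rev/s

The added mass arrives with no angular momentum about the center, and any external torque about the center is negligible, so the system's angular momentum is conserved.
I_p = ½(227)(2.26)² = 579.7 kg·m².
Added inertia Σmr² = (39.9)(1.60)² + (47.5)(1.26)² = 177.6 kg·m²; I_f = 579.7 + 177.6 = 757.3 kg·m².
ω_f = I_p ω_i / I_f = (579.7)(0.297) / 757.3 = 0.2274 rev/s.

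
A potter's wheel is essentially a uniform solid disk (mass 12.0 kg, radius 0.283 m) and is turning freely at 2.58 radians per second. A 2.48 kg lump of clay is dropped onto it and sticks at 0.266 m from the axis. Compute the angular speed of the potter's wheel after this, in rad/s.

The added mass arrives with no angular momentum about the axis, and any external torque about the axis is negligible, so the system's angular momentum is conserved.
I_p = ½(12.0)(0.283)² = 0.4805 kg·m².
Added inertia Σmr² = (2.48)(0.266)² = 0.1755 kg·m²; I_f = 0.4805 + 0.1755 = 0.6560 kg·m².
ω_f = I_p ω_i / I_f = (0.4805)(2.58) / 0.6560 = 1.890 rad/s.

ω_f ≈ 1.89 rad/s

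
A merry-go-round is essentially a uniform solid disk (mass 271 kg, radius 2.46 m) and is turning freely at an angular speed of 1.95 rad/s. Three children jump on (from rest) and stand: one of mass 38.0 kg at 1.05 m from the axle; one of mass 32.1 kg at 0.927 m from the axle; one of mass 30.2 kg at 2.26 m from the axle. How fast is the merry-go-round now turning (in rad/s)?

ω_f ≈ 1.53 rad/s

No external torque acts about the axle; L_before = L_after.
I_p = ½(271)(2.46)² = 820.0 kg·m².
Added inertia Σmr² = (38.0)(1.05)² + (32.1)(0.927)² + (30.2)(2.26)² = 223.7 kg·m²; I_f = 820.0 + 223.7 = 1044 kg·m².
ω_f = I_p ω_i / I_f = (820.0)(1.95) / 1044 = 1.532 rad/s.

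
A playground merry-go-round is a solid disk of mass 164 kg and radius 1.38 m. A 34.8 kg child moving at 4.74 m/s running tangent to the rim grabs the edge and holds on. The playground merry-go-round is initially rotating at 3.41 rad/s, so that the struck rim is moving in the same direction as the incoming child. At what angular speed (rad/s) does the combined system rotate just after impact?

The axle reaction passes through the axle and exerts no torque about it; angular momentum about the axle is conserved through the impact.
I_p = ½(164)(1.38)² = 156.2 kg·m². Taking the sense of the child's angular momentum as positive, L_{child} = m v R = (34.8)(4.74)(1.38) = 227.6 kg·m²/s.
L_i = +I_p ω_p + m v R = +(156.2)(3.41) + 227.6 = 760.1 kg·m²/s.
After sticking, I_f = I_p + m R² = 156.2 + (34.8)(1.38)² = 222.4 kg·m².
ω_f = L_i / I_f = 760.1 / 222.4 = 3.417 rad/s.

|ω_f| ≈ 3.42 rad/s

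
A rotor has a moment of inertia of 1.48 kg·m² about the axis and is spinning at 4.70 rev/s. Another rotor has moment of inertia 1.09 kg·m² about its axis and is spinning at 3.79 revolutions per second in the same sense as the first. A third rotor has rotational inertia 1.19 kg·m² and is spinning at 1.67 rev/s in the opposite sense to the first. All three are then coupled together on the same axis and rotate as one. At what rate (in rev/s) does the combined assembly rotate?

|ω_f| ≈ 2.42 rev/s

No external torque acts about the common axis, so total angular momentum is conserved.
Taking A's sense as positive: L = (1.480)(4.70) + (1.090)(3.79) − (1.190)(1.67) = 9.100 kg·m²·rev/s.
Combined I = 1.480 + 1.090 + 1.190 = 3.760 kg·m².
ω_f = L / I = 9.100 / 3.760 = 2.420 rev/s.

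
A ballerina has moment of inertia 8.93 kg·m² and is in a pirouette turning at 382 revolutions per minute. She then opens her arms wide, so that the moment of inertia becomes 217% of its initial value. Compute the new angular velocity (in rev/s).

ω₂ ≈ 2.93 rev/s

No external torque acts about the spin axis, so angular momentum is conserved.
I₂ = 2.17 × 8.93 = 19.38 kg·m².
ω₂ = I₁ω₁ / I₂ = (8.930)(382 rpm) / (19.38) = 176.0 rpm = 2.934 rev/s.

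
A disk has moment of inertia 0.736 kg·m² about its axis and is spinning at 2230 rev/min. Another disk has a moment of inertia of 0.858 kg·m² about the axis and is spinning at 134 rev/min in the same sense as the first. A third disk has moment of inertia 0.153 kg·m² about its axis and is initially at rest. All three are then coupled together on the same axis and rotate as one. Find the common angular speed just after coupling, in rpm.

|ω_f| ≈ 1010 rpm

No external torque acts about the common axis, so total angular momentum is conserved.
Taking A's sense as positive: L = (0.7360)(2230) + (0.8580)(134) = 1756 kg·m²·rpm.
Combined I = 0.7360 + 0.8580 + 0.1530 = 1.747 kg·m².
ω_f = L / I = 1756 / 1.747 = 1005 rpm.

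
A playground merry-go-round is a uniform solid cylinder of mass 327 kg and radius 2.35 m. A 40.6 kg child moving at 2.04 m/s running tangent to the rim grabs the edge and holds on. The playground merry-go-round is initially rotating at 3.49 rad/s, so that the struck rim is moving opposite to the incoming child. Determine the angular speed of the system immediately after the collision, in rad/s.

|ω_f| ≈ 2.62 rad/s

About the axle the impulsive forces during the collision are internal, so angular momentum about that axis is conserved.
I_p = ½(327)(2.35)² = 902.9 kg·m². Taking the sense of the child's angular momentum as positive, L_{child} = m v R = (40.6)(2.04)(2.35) = 194.6 kg·m²/s.
L_i = −I_p ω_p + m v R = −(902.9)(3.49) + 194.6 = -2957 kg·m²/s.
After sticking, I_f = I_p + m R² = 902.9 + (40.6)(2.35)² = 1127 kg·m².
ω_f = L_i / I_f = -2957 / 1127 = -2.623 rad/s.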